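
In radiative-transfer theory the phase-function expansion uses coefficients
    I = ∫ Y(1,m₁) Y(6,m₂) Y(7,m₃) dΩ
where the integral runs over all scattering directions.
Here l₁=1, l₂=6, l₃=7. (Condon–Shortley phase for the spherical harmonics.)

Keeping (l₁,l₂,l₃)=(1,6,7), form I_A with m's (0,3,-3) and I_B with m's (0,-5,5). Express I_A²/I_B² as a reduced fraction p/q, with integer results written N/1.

5/3

l's match ⇒ only the (l;m) 3-j factors differ between A and B.
A: triangle coeff Δ(1,6,7) = 1/1365; Σ_t [0,0]: t=0:+1/2177280 = 1/2177280; (3j)²=8/273 [(1 6 7; 0 3 -3)], sign=+1
B: triangle coeff Δ(1,6,7) = 1/1365; Σ_t [0,0]: t=0:+1/39916800 = 1/39916800; (3j)²=8/455 [(1 6 7; 0 -5 5)], sign=+1
I_A²/I_B² = (8/273)/(8/455) = 5/3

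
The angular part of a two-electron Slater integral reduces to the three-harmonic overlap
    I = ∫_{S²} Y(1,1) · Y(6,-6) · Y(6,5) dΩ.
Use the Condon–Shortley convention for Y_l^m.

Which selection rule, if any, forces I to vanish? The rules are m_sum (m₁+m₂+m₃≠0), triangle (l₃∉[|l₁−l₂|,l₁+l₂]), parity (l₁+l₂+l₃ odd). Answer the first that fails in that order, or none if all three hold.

Σmᵢ = 0  ✓
l₃∈[|l₁−l₂|,l₁+l₂]=[5,7], have l₃=6  ✓
Σlᵢ = 13 ⇒ odd  ✗

parity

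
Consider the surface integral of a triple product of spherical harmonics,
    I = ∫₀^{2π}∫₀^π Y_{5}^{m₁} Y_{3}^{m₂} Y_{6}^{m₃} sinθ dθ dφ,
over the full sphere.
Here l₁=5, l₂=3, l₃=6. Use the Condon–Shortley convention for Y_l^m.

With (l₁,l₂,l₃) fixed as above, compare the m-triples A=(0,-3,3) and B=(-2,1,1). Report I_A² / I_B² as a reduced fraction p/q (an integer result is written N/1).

Same 5,3,6: normalisation and zero-m 3j drop out of the ratio.
A: Δ: 2! 8! 4! / 15! → 1/675675; sum: t=0:+1/34560 = 1/34560; 3j²(5 3 6; 0 -3 3) = Δ·Π!·Σ² = 4/143  (sign -1)
B: Δ: 2! 8! 4! / 15! → 1/675675; sum: t=0:+1/241920 t=1:−1/8640 t=2:+1/5760 = 1/16128; 3j²(5 3 6; -2 1 1) = Δ·Π!·Σ² = 5/1001  (sign -1)
I_A²/I_B² = (4/143)/(5/1001) = 28/5

28/5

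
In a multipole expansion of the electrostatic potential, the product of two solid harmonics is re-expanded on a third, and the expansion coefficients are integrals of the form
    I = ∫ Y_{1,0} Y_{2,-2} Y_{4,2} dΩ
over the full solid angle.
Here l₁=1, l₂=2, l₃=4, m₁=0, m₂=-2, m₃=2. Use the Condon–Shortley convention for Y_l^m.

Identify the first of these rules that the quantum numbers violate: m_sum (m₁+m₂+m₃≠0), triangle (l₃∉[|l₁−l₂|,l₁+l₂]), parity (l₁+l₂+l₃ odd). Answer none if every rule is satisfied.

m₁+m₂+m₃ = 0 − 2 + 2 = 0  ✓
triangle: |1−2|=1 ≤ l₃=4 ≤ 1+2=3  ✗
parity: l₁+l₂+l₃ = 7 is odd

triangle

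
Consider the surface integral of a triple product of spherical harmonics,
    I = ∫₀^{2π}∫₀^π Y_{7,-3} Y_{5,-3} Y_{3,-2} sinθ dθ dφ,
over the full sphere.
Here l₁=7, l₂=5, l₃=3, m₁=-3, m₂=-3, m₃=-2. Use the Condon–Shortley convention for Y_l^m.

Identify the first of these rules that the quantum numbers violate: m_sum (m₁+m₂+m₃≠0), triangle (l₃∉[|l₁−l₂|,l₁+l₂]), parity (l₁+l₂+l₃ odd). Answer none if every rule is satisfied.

azimuthal sum: -3 − 3 − 2 = -8  ✗
2 ≤ 3 ≤ 12 (triangle on l)
L = 7 + 5 + 3 = 15 (odd)

m_sum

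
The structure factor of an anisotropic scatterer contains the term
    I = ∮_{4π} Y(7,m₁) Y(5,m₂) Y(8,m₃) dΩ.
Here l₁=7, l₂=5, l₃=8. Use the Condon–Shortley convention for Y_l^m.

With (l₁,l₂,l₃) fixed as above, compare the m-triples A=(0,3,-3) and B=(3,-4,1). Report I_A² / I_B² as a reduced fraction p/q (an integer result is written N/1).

Same 7,5,8: normalisation and zero-m 3j drop out of the ratio.
A: Δ: 4! 10! 6! / 21! → 1/814773960; sum: t=2:+1/41472000 t=3:−1/12441600 t=4:+1/34836480 = -1/36288000; 3j²(7 5 8; 0 3 -3) = Δ·Π!·Σ² = 192/20995  (sign +1)
B: Δ: 4! 10! 6! / 21! → 1/814773960; sum: t=0:+1/49766400 t=1:−1/130636800 = 13/1045094400; 3j²(7 5 8; 3 -4 1) = Δ·Π!·Σ² = 39/3553  (sign -1)
I_A²/I_B² = (192/20995)/(39/3553) = 704/845

704/845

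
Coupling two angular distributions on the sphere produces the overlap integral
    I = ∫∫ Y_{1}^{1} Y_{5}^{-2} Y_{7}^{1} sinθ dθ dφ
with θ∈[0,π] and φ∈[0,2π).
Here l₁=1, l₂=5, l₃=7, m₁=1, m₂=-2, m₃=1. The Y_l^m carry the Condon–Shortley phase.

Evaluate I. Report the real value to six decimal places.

0.000000

|1−5|≤7≤1+5 violated ⇒ I = 0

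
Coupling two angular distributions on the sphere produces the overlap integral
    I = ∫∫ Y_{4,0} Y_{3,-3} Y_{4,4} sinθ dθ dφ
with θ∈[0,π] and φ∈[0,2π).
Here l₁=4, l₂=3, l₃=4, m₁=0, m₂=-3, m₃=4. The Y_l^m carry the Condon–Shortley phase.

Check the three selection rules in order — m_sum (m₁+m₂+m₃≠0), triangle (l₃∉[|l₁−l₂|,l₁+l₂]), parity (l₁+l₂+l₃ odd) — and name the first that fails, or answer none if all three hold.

m_sum

azimuthal sum: 0 − 3 + 4 = 1  ✗
1 ≤ 4 ≤ 7 (triangle on l)
L = 4 + 3 + 4 = 11 (odd)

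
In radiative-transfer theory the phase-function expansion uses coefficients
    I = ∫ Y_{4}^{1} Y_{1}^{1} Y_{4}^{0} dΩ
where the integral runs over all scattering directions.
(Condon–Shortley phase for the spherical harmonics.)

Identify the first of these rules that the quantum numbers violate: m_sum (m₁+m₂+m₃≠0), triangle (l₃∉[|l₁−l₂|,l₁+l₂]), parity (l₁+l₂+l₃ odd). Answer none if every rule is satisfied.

m_sum

Σmᵢ = 2  ✗
l₃∈[|l₁−l₂|,l₁+l₂]=[3,5], have l₃=4
Σlᵢ = 9 ⇒ odd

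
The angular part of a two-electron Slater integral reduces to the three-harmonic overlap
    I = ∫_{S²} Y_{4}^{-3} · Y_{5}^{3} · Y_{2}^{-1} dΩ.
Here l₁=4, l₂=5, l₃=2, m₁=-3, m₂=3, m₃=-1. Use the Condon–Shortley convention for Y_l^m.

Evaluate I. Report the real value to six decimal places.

0.000000

Σmᵢ = -1 ≠ 0, so the φ-integral vanishes; I = 0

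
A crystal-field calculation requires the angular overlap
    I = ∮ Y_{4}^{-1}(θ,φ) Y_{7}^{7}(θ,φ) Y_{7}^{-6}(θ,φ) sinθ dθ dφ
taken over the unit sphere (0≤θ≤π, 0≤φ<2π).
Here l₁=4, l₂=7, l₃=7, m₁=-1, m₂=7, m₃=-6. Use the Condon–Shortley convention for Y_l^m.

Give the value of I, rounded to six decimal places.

0.197290

Checks pass: Σm=0; 18 even; l₃=7∈[3,11].
(2·4+1)(2·7+1)(2·7+1) = 2025
Δ: 4! 4! 10! / 19! → 1/58198140
sum: t=0:+1/17418240 t=1:−1/622080 t=2:+1/230400 t=3:−1/622080 t=4:+1/17418240 = 1/806400
3j²(4 7 7; 0 0 0) = Δ·Π!·Σ² = 2268/230945  (sign -1)
sum: t=4:+1/522547200 = 1/522547200
3j²(4 7 7; -1 7 -6) = Δ·Π!·Σ² = 143/5814  (sign -1)
combine: 4πI² = 2025·2268/230945·143/5814 = 51030/104329
take √, sign +1: I = 0.19729012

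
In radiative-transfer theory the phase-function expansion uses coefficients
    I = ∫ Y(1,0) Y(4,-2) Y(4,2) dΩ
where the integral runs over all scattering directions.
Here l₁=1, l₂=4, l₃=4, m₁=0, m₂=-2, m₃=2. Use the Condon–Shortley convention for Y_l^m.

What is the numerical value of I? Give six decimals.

0.000000

l₁+l₂+l₃=9 is odd: 3j(l;000)=0 ⇒ I=0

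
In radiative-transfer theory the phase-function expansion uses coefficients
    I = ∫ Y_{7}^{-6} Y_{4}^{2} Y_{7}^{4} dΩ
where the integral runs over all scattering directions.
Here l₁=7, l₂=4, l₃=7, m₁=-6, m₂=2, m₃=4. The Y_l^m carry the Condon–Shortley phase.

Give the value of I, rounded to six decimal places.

m-sum 0 ✓  L=18 even ✓  3≤7≤11 ✓
Π(2lᵢ+1) = 15×9×15 = 2025
triangle coeff Δ(7,4,7) = 1/58198140
Σ_t [0,4]: t=0:+1/17418240 t=1:−1/622080 t=2:+1/230400 t=3:−1/622080 t=4:+1/17418240 = 1/806400
(3j)²=2268/230945 [(7 4 7; 0 0 0)], sign=-1
Σ_t [3,4]: t=3:−1/130636800 t=4:+1/34836480 = 11/522547200
(3j)²=1331/81396 [(7 4 7; -6 2 4)], sign=-1
⇒ 4πI² = 441045/1356277
I = (+1)√(441045/1356277/(4π)) = 0.16086528

0.160865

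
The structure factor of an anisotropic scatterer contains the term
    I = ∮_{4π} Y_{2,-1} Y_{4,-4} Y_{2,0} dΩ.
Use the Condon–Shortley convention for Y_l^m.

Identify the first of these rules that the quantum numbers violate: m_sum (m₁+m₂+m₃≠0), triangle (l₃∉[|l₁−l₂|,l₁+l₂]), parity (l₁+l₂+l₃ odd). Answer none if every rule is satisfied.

m_sum

Σmᵢ = -5  ✗
l₃∈[|l₁−l₂|,l₁+l₂]=[2,6], have l₃=2
Σlᵢ = 8 ⇒ even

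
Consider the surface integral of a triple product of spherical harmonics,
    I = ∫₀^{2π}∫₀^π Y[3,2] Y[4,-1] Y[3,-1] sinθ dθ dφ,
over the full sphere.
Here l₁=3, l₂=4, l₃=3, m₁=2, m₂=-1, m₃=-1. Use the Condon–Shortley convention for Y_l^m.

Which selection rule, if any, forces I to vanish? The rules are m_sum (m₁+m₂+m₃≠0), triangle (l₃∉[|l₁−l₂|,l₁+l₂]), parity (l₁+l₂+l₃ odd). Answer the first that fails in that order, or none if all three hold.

azimuthal sum: 2 − 1 − 1 = 0  ✓
1 ≤ 3 ≤ 7 (triangle on l)  ✓
L = 3 + 4 + 3 = 10 (even)  ✓

none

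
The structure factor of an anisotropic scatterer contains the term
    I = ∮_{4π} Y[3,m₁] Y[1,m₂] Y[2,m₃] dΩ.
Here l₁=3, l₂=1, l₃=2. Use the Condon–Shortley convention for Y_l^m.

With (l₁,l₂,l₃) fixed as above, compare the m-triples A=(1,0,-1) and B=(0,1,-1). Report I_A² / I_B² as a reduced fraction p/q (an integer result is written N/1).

l's match ⇒ only the (l;m) 3-j factors differ between A and B.
A: triangle coeff Δ(3,1,2) = 1/105; Σ_t [1,1]: t=1:−1/6 = -1/6; (3j)²=8/105 [(3 1 2; 1 0 -1)], sign=+1
B: triangle coeff Δ(3,1,2) = 1/105; Σ_t [2,2]: t=2:+1/12 = 1/12; (3j)²=1/35 [(3 1 2; 0 1 -1)], sign=-1
I_A²/I_B² = (8/105)/(1/35) = 8/3

8/3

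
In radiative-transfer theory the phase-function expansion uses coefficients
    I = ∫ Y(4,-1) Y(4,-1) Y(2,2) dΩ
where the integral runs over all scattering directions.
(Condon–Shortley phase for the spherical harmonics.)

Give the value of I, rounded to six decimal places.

0.200662

m-sum 0 ✓  L=10 even ✓  0≤2≤8 ✓
Π(2lᵢ+1) = 9×9×5 = 405
triangle coeff Δ(4,4,2) = 1/13860
Σ_t [2,4]: t=2:+1/192 t=3:−1/36 t=4:+1/192 = -5/288
(3j)²=20/693 [(4 4 2; 0 0 0)], sign=-1
Σ_t [3,3]: t=3:−1/144 = -1/144
(3j)²=10/231 [(4 4 2; -1 -1 2)], sign=-1
⇒ 4πI² = 3000/5929
I = (+1)√(3000/5929/(4π)) = 0.20066192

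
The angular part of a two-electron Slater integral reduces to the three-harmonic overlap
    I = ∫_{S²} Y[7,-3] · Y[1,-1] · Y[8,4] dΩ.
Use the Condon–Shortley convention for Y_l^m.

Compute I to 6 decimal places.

m-sum 0 ✓  L=16 even ✓  6≤8≤8 ✓
Π(2lᵢ+1) = 15×3×17 = 765
triangle coeff Δ(7,1,8) = 1/2040
Σ_t [0,0]: t=0:+1/25401600 = 1/25401600
(3j)²=8/255 [(7 1 8; 0 0 0)], sign=+1
Σ_t [0,0]: t=0:+1/174182400 = 1/174182400
(3j)²=11/340 [(7 1 8; -3 -1 4)], sign=+1
⇒ 4πI² = 66/85
I = (+1)√(66/85/(4π)) = 0.24857507

0.248575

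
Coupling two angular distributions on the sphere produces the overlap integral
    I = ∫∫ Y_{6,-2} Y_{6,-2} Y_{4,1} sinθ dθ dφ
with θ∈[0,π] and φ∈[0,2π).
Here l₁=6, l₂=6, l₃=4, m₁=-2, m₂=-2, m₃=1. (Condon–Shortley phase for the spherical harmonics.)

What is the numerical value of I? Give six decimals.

0.000000

m-sum = -2 − 2 + 1 = -3 ≠ 0 ⇒ I = 0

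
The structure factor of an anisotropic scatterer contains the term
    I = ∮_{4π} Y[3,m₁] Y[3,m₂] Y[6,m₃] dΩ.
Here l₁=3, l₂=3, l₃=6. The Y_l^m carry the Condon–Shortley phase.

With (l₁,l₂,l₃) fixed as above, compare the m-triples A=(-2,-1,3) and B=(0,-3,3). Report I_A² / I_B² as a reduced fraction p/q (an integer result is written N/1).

Same 3,3,6: normalisation and zero-m 3j drop out of the ratio.
A: Δ: 0! 6! 6! / 13! → 1/12012; sum: t=0:+1/5760 = 1/5760; 3j²(3 3 6; -2 -1 3) = Δ·Π!·Σ² = 9/286  (sign -1)
B: Δ: 0! 6! 6! / 13! → 1/12012; sum: t=0:+1/25920 = 1/25920; 3j²(3 3 6; 0 -3 3) = Δ·Π!·Σ² = 1/143  (sign -1)
I_A²/I_B² = (9/286)/(1/143) = 9/2

9/2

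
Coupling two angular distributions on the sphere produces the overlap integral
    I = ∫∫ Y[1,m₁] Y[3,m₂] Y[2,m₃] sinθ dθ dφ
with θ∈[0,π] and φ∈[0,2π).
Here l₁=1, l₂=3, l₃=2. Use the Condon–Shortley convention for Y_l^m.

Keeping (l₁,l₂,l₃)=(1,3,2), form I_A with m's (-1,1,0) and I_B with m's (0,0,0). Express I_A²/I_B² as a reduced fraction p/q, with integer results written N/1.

Shared (l₁,l₂,l₃)=(1,3,2): N and (l;000)² cancel in I_A²/I_B².
A: Δ = 2!·0!·4!/7! = 1/105; Racah Σ t=2..2: t=2:+1/8 = 1/8; ⇒ 3j(1 3 2; -1 1 0)² = 2/35, sgn +1
B: Δ = 2!·0!·4!/7! = 1/105; Racah Σ t=1..1: t=1:−1/4 = -1/4; ⇒ 3j(1 3 2; 0 0 0)² = 3/35, sgn -1
I_A²/I_B² = (2/35)/(3/35) = 2/3

2/3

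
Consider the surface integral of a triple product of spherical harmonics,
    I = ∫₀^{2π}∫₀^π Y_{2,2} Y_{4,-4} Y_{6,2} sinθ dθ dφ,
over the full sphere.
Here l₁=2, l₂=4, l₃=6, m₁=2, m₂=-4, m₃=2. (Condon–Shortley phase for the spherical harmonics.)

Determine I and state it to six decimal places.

0.015904

Rules hold: Σm=0, L=12 even, 2≤6≤6.
N = 5·9·13 = 585
Δ = 0!·4!·8!/13! = 1/6435
Racah Σ t=0..0: t=0:+1/2304 = 1/2304
⇒ 3j(2 4 6; 0 0 0)² = 5/143, sgn +1
Racah Σ t=0..0: t=0:+1/967680 = 1/967680
⇒ 3j(2 4 6; 2 -4 2)² = 1/6435, sgn +1
4πI² = N·(3j₀)²·(3jₘ)² = 5/1573
I = +1·√(0.00317864/4π) = 0.01590434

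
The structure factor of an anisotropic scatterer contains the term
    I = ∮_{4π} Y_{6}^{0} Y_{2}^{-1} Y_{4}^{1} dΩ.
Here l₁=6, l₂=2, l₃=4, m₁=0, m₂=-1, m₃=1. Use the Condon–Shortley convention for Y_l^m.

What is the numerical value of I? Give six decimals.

Checks pass: Σm=0; 12 even; l₃=4∈[4,8].
(2·6+1)(2·2+1)(2·4+1) = 585
Δ: 4! 8! 0! / 13! → 1/6435
sum: t=2:+1/2304 = 1/2304
3j²(6 2 4; 0 0 0) = Δ·Π!·Σ² = 5/143  (sign +1)
sum: t=1:−1/4320 = -1/4320
3j²(6 2 4; 0 -1 1) = Δ·Π!·Σ² = 8/429  (sign +1)
combine: 4πI² = 585·5/143·8/429 = 600/1573
take √, sign +1: I = 0.17422334

0.174223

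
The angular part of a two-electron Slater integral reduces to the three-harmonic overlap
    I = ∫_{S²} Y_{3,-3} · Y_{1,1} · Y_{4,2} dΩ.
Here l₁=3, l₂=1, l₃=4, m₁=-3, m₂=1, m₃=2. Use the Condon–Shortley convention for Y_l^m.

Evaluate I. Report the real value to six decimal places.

0.061558

Checks pass: Σm=0; 8 even; l₃=4∈[2,4].
(2·3+1)(2·1+1)(2·4+1) = 189
Δ: 0! 6! 2! / 9! → 1/252
sum: t=0:+1/36 = 1/36
3j²(3 1 4; 0 0 0) = Δ·Π!·Σ² = 4/63  (sign +1)
sum: t=0:+1/1440 = 1/1440
3j²(3 1 4; -3 1 2) = Δ·Π!·Σ² = 1/252  (sign +1)
combine: 4πI² = 189·4/63·1/252 = 1/21
take √, sign +1: I = 0.06155813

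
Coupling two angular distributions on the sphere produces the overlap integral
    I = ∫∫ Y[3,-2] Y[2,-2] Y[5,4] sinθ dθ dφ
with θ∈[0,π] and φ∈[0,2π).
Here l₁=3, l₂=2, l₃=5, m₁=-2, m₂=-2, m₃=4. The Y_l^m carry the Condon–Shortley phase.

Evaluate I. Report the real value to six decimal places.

Checks pass: Σm=0; 10 even; l₃=5∈[1,5].
(2·3+1)(2·2+1)(2·5+1) = 385
Δ: 0! 6! 4! / 11! → 1/2310
sum: t=0:+1/144 = 1/144
3j²(3 2 5; 0 0 0) = Δ·Π!·Σ² = 10/231  (sign -1)
sum: t=0:+1/2880 = 1/2880
3j²(3 2 5; -2 -2 4) = Δ·Π!·Σ² = 3/55  (sign -1)
combine: 4πI² = 385·10/231·3/55 = 10/11
take √, sign +1: I = 0.26896683

0.268967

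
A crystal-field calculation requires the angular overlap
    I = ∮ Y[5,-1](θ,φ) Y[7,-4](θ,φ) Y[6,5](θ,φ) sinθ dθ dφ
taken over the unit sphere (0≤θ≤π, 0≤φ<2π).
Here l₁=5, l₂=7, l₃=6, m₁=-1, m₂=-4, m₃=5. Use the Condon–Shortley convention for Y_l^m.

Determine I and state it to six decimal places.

0.069574

Rules hold: Σm=0, L=18 even, 2≤6≤12.
N = 11·15·13 = 2145
Δ = 6!·4!·8!/19! = 1/174594420
Racah Σ t=1..5: t=1:−1/4147200 t=2:+1/207360 t=3:−1/82944 t=4:+1/207360 t=5:−1/4147200 = -1/345600
⇒ 3j(5 7 6; 0 0 0)² = 420/46189, sgn -1
Racah Σ t=2..3: t=2:+1/5806080 t=3:−1/8709120 = 1/17418240
⇒ 3j(5 7 6; -1 -4 5)² = 275/88179, sgn -1
4πI² = N·(3j₀)²·(3jₘ)² = 82500/1356277
I = +1·√(0.0608283/4π) = 0.06957414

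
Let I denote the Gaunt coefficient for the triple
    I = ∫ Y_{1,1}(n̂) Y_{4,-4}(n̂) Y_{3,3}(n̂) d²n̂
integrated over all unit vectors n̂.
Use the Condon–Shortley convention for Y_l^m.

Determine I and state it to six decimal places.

m-sum 0 ✓  L=8 even ✓  3≤3≤5 ✓
Π(2lᵢ+1) = 3×9×7 = 189
triangle coeff Δ(1,4,3) = 1/252
Σ_t [1,1]: t=1:−1/36 = -1/36
(3j)²=4/63 [(1 4 3; 0 0 0)], sign=+1
Σ_t [0,0]: t=0:+1/1440 = 1/1440
(3j)²=1/9 [(1 4 3; 1 -4 3)], sign=+1
⇒ 4πI² = 4/3
I = (+1)√(4/3/(4π)) = 0.32573501

0.325735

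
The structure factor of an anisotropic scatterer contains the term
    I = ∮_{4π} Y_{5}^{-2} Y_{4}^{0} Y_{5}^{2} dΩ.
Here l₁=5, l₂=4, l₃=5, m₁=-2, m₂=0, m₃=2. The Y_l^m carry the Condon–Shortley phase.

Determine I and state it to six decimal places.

-0.021700

Checks pass: Σm=0; 14 even; l₃=5∈[1,9].
(2·5+1)(2·4+1)(2·5+1) = 1089
Δ: 4! 6! 4! / 15! → 1/3153150
sum: t=0:+1/69120 t=1:−1/1728 t=2:+1/576 t=3:−1/1728 t=4:+1/69120 = 7/11520
3j²(5 4 5; 0 0 0) = Δ·Π!·Σ² = 2/143  (sign -1)
sum: t=1:−1/25920 t=2:+1/1920 t=3:−1/1728 t=4:+1/20736 = -1/20736
3j²(5 4 5; -2 0 2) = Δ·Π!·Σ² = 1/2574  (sign +1)
combine: 4πI² = 1089·2/143·1/2574 = 1/169
take √, sign -1: I = -0.02169960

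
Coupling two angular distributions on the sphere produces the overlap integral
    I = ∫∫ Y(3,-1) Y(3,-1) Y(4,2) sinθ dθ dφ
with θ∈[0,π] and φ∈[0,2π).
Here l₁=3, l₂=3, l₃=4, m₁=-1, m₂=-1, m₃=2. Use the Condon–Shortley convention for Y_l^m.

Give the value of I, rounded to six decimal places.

0.162193

Rules hold: Σm=0, L=10 even, 0≤4≤6.
N = 7·7·9 = 441
Δ = 2!·4!·4!/11! = 1/34650
Racah Σ t=0..2: t=0:+1/72 t=1:−1/16 t=2:+1/72 = -5/144
⇒ 3j(3 3 4; 0 0 0)² = 2/77, sgn -1
Racah Σ t=0..2: t=0:+1/192 t=1:−1/36 t=2:+1/192 = -5/288
⇒ 3j(3 3 4; -1 -1 2)² = 20/693, sgn -1
4πI² = N·(3j₀)²·(3jₘ)² = 40/121
I = +1·√(0.330579/4π) = 0.16219310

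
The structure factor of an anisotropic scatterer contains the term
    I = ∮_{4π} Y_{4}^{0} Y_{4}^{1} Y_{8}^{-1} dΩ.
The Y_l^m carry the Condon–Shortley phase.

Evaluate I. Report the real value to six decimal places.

-0.222409

Checks pass: Σm=0; 16 even; l₃=8∈[0,8].
(2·4+1)(2·4+1)(2·8+1) = 1377
Δ: 0! 8! 8! / 17! → 1/218790
sum: t=0:+1/331776 = 1/331776
3j²(4 4 8; 0 0 0) = Δ·Π!·Σ² = 490/21879  (sign +1)
sum: t=0:+1/414720 = 1/414720
3j²(4 4 8; 0 1 -1) = Δ·Π!·Σ² = 49/2431  (sign -1)
combine: 4πI² = 1377·490/21879·49/2431 = 216090/347633
take √, sign -1: I = -0.22240877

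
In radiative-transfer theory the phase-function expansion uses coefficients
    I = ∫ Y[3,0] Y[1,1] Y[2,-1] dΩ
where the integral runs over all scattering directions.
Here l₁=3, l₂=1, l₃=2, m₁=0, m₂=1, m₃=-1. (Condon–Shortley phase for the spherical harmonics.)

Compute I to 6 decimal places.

m-sum 0 ✓  L=6 even ✓  2≤2≤4 ✓
Π(2lᵢ+1) = 7×3×5 = 105
triangle coeff Δ(3,1,2) = 1/105
Σ_t [1,1]: t=1:−1/4 = -1/4
(3j)²=3/35 [(3 1 2; 0 0 0)], sign=-1
Σ_t [2,2]: t=2:+1/12 = 1/12
(3j)²=1/35 [(3 1 2; 0 1 -1)], sign=-1
⇒ 4πI² = 9/35
I = (+1)√(9/35/(4π)) = 0.14304817

0.143048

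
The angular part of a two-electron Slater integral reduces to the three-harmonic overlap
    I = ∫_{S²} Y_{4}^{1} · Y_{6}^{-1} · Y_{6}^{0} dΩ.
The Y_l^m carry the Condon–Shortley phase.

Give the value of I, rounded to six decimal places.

Rules hold: Σm=0, L=16 even, 2≤6≤10.
N = 9·13·13 = 1521
Δ = 4!·4!·8!/17! = 1/15315300
Racah Σ t=0..4: t=0:+1/829440 t=1:−1/25920 t=2:+1/9216 t=3:−1/25920 t=4:+1/829440 = 7/207360
⇒ 3j(4 6 6; 0 0 0)² = 28/2431, sgn +1
Racah Σ t=0..3: t=0:+1/103680 t=1:−1/13824 t=2:+1/17280 t=3:−1/207360 = -1/103680
⇒ 3j(4 6 6; 1 -1 0)² = 10/7293, sgn -1
4πI² = N·(3j₀)²·(3jₘ)² = 840/34969
I = -1·√(0.0240213/4π) = -0.04372130

-0.043721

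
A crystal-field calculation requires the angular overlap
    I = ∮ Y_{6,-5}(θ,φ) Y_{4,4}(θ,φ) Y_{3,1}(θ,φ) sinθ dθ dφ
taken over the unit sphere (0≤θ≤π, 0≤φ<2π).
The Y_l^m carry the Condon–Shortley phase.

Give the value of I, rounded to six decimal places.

0.000000

l₁+l₂+l₃=13 is odd: 3j(l;000)=0 ⇒ I=0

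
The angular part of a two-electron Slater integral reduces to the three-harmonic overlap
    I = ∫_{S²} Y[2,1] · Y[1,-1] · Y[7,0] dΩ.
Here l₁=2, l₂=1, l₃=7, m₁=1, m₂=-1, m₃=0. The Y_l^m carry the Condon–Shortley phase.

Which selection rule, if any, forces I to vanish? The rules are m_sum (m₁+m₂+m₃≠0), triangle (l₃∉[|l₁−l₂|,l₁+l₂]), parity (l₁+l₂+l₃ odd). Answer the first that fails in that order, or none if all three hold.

m₁+m₂+m₃ = 1 − 1 + 0 = 0  ✓
triangle: |2−1|=1 ≤ l₃=7 ≤ 2+1=3  ✗
parity: l₁+l₂+l₃ = 10 is even

triangle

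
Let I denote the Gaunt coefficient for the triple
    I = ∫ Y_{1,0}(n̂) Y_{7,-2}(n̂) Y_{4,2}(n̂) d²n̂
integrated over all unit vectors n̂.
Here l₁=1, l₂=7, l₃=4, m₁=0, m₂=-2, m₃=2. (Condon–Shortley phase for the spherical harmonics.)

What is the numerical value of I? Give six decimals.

|1−7|≤4≤1+7 violated ⇒ I = 0

0.000000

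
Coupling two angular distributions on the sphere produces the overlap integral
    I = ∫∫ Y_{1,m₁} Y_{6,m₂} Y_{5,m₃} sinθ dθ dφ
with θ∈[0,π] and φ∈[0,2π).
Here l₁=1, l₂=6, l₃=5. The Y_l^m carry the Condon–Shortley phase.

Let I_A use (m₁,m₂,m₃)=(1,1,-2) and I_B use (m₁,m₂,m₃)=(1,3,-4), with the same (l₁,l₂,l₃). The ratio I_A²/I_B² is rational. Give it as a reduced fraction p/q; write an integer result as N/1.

10/3

l's match ⇒ only the (l;m) 3-j factors differ between A and B.
A: triangle coeff Δ(1,6,5) = 1/858; Σ_t [0,0]: t=0:+1/60480 = 1/60480; (3j)²=5/429 [(1 6 5; 1 1 -2)], sign=-1
B: triangle coeff Δ(1,6,5) = 1/858; Σ_t [0,0]: t=0:+1/725760 = 1/725760; (3j)²=1/286 [(1 6 5; 1 3 -4)], sign=-1
I_A²/I_B² = (5/429)/(1/286) = 10/3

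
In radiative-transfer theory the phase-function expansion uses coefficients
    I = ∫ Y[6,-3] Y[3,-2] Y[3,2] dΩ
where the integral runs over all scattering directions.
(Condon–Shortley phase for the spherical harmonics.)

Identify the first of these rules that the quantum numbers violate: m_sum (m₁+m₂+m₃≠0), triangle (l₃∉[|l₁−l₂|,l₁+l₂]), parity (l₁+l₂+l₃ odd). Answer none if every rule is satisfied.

m_sum

m₁+m₂+m₃ = -3 − 2 + 2 = -3  ✗
triangle: |6−3|=3 ≤ l₃=3 ≤ 6+3=9
parity: l₁+l₂+l₃ = 12 is even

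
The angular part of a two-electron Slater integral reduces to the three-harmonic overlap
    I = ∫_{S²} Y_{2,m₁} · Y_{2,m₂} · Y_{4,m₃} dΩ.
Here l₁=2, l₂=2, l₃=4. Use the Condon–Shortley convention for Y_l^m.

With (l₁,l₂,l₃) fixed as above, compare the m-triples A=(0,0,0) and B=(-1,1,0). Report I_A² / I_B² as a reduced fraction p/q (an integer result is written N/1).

9/4

Same 2,2,4: normalisation and zero-m 3j drop out of the ratio.
A: Δ: 0! 4! 4! / 9! → 1/630; sum: t=0:+1/16 = 1/16; 3j²(2 2 4; 0 0 0) = Δ·Π!·Σ² = 2/35  (sign +1)
B: Δ: 0! 4! 4! / 9! → 1/630; sum: t=0:+1/36 = 1/36; 3j²(2 2 4; -1 1 0) = Δ·Π!·Σ² = 8/315  (sign +1)
I_A²/I_B² = (2/35)/(8/315) = 9/4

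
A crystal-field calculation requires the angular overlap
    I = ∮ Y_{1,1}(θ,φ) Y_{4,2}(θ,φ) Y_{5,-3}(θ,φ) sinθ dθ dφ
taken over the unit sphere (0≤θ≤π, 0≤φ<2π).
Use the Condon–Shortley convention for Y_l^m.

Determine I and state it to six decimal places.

-0.259847

Rules hold: Σm=0, L=10 even, 3≤5≤5.
N = 3·9·11 = 297
Δ = 0!·2!·8!/11! = 1/495
Racah Σ t=0..0: t=0:+1/576 = 1/576
⇒ 3j(1 4 5; 0 0 0)² = 5/99, sgn -1
Racah Σ t=0..0: t=0:+1/2880 = 1/2880
⇒ 3j(1 4 5; 1 2 -3)² = 28/495, sgn +1
4πI² = N·(3j₀)²·(3jₘ)² = 28/33
I = -1·√(0.848485/4π) = -0.25984664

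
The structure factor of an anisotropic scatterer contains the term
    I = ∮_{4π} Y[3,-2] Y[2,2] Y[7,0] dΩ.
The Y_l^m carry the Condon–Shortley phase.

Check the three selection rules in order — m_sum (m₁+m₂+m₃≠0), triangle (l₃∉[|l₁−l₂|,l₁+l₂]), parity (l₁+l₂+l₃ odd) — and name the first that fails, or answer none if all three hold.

triangle

azimuthal sum: -2 + 2 + 0 = 0  ✓
1 ≤ 7 ≤ 5 (triangle on l)  ✗
L = 3 + 2 + 7 = 12 (even)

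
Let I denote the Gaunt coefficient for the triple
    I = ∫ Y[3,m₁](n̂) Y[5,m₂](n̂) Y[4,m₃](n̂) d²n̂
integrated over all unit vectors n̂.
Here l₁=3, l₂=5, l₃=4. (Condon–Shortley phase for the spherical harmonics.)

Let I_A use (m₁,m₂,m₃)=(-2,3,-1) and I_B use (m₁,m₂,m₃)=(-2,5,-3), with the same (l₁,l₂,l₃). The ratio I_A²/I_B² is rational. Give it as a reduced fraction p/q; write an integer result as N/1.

1/35

Shared (l₁,l₂,l₃)=(3,5,4): N and (l;000)² cancel in I_A²/I_B².
A: Δ = 4!·2!·6!/13! = 1/180180; Racah Σ t=3..4: t=3:−1/1440 t=4:+1/1152 = 1/5760; ⇒ 3j(3 5 4; -2 3 -1)² = 1/858, sgn -1
B: Δ = 4!·2!·6!/13! = 1/180180; Racah Σ t=4..4: t=4:+1/17280 = 1/17280; ⇒ 3j(3 5 4; -2 5 -3)² = 35/858, sgn -1
I_A²/I_B² = (1/858)/(35/858) = 1/35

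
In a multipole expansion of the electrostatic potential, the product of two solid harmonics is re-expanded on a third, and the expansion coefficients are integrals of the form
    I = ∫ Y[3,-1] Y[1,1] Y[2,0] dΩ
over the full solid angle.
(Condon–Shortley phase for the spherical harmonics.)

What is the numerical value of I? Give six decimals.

Rules hold: Σm=0, L=6 even, 2≤2≤4.
N = 7·3·5 = 105
Δ = 2!·4!·0!/7! = 1/105
Racah Σ t=1..1: t=1:−1/4 = -1/4
⇒ 3j(3 1 2; 0 0 0)² = 3/35, sgn -1
Racah Σ t=2..2: t=2:+1/8 = 1/8
⇒ 3j(3 1 2; -1 1 0)² = 2/35, sgn +1
4πI² = N·(3j₀)²·(3jₘ)² = 18/35
I = -1·√(0.514286/4π) = -0.20230066

-0.202301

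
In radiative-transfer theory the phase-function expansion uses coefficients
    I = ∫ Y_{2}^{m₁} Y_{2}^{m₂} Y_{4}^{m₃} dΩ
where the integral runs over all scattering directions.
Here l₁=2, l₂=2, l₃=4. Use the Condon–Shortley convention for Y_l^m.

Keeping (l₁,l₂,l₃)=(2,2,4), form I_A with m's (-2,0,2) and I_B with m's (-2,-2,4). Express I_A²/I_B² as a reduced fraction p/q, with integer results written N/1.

3/14

Shared (l₁,l₂,l₃)=(2,2,4): N and (l;000)² cancel in I_A²/I_B².
A: Δ = 0!·4!·4!/9! = 1/630; Racah Σ t=0..0: t=0:+1/96 = 1/96; ⇒ 3j(2 2 4; -2 0 2)² = 1/42, sgn +1
B: Δ = 0!·4!·4!/9! = 1/630; Racah Σ t=0..0: t=0:+1/576 = 1/576; ⇒ 3j(2 2 4; -2 -2 4)² = 1/9, sgn +1
I_A²/I_B² = (1/42)/(1/9) = 3/14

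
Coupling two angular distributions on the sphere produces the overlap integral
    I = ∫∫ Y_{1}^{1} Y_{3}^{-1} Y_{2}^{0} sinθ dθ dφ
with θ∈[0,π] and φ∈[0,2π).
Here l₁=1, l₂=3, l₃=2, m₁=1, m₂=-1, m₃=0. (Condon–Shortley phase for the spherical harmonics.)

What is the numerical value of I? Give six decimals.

-0.202301

Checks pass: Σm=0; 6 even; l₃=2∈[2,4].
(2·1+1)(2·3+1)(2·2+1) = 105
Δ: 2! 0! 4! / 7! → 1/105
sum: t=1:−1/4 = -1/4
3j²(1 3 2; 0 0 0) = Δ·Π!·Σ² = 3/35  (sign -1)
sum: t=0:+1/8 = 1/8
3j²(1 3 2; 1 -1 0) = Δ·Π!·Σ² = 2/35  (sign +1)
combine: 4πI² = 105·3/35·2/35 = 18/35
take √, sign -1: I = -0.20230066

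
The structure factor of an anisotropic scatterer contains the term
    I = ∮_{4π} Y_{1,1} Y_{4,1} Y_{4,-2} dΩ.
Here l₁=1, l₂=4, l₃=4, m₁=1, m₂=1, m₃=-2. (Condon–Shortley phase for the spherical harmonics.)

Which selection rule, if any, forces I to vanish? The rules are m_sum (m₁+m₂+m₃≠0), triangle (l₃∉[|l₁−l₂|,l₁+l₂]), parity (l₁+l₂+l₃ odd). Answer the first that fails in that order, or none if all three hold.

azimuthal sum: 1 + 1 − 2 = 0  ✓
3 ≤ 4 ≤ 5 (triangle on l)  ✓
L = 1 + 4 + 4 = 9 (odd)  ✗

parity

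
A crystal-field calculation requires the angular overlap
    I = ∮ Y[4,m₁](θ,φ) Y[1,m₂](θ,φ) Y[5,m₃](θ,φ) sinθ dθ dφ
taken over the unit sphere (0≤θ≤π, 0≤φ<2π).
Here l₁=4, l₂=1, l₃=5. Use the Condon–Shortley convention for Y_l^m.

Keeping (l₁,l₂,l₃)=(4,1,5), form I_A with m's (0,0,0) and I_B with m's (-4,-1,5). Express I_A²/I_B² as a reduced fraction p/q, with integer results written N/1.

Same 4,1,5: normalisation and zero-m 3j drop out of the ratio.
A: Δ: 0! 8! 2! / 11! → 1/495; sum: t=0:+1/576 = 1/576; 3j²(4 1 5; 0 0 0) = Δ·Π!·Σ² = 5/99  (sign -1)
B: Δ: 0! 8! 2! / 11! → 1/495; sum: t=0:+1/80640 = 1/80640; 3j²(4 1 5; -4 -1 5) = Δ·Π!·Σ² = 1/11  (sign +1)
I_A²/I_B² = (5/99)/(1/11) = 5/9

5/9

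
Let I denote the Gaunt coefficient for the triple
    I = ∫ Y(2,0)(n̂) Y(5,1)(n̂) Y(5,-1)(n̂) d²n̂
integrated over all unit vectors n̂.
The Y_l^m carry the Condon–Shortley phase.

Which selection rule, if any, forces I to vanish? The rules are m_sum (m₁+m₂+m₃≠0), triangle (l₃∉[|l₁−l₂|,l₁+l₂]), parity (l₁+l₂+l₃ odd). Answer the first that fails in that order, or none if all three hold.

none

Σmᵢ = 0  ✓
l₃∈[|l₁−l₂|,l₁+l₂]=[3,7], have l₃=5  ✓
Σlᵢ = 12 ⇒ even  ✓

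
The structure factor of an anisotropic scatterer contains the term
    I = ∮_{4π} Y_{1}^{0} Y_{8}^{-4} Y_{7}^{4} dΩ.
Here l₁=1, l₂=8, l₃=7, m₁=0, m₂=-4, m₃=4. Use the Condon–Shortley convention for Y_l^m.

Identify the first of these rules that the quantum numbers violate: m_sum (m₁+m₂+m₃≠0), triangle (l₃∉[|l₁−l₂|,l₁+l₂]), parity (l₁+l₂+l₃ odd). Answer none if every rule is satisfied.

none

azimuthal sum: 0 − 4 + 4 = 0  ✓
7 ≤ 7 ≤ 9 (triangle on l)  ✓
L = 1 + 8 + 7 = 16 (even)  ✓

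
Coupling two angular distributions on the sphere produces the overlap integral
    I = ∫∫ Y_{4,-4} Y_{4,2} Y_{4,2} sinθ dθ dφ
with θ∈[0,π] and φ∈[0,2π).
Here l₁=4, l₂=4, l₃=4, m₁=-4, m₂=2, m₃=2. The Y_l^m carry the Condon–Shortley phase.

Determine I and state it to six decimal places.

0.190983

Rules hold: Σm=0, L=12 even, 0≤4≤8.
N = 9·9·9 = 729
Δ = 4!·4!·4!/13! = 1/450450
Racah Σ t=0..4: t=0:+1/13824 t=1:−1/216 t=2:+1/64 t=3:−1/216 t=4:+1/13824 = 5/768
⇒ 3j(4 4 4; 0 0 0)² = 18/1001, sgn +1
Racah Σ t=4..4: t=4:+1/2304 = 1/2304
⇒ 3j(4 4 4; -4 2 2)² = 5/143, sgn +1
4πI² = N·(3j₀)²·(3jₘ)² = 65610/143143
I = +1·√(0.458353/4π) = 0.19098314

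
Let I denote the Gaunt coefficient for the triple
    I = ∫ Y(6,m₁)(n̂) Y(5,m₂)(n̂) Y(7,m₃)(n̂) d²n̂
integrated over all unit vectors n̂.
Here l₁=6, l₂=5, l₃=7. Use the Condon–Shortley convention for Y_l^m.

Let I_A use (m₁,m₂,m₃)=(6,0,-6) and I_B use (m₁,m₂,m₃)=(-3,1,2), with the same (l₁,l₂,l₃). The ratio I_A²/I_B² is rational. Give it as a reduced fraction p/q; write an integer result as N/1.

Shared (l₁,l₂,l₃)=(6,5,7): N and (l;000)² cancel in I_A²/I_B².
A: Δ = 4!·8!·6!/19! = 1/174594420; Racah Σ t=0..0: t=0:+1/116121600 = 1/116121600; ⇒ 3j(6 5 7; 6 0 -6)² = 165/9044, sgn -1
B: Δ = 4!·8!·6!/19! = 1/174594420; Racah Σ t=1..4: t=1:−1/29030400 t=2:+1/967680 t=3:−1/311040 t=4:+1/829440 = -11/10886400; ⇒ 3j(6 5 7; -3 1 2)² = 1408/146965, sgn +1
I_A²/I_B² = (165/9044)/(1408/146965) = 975/512

975/512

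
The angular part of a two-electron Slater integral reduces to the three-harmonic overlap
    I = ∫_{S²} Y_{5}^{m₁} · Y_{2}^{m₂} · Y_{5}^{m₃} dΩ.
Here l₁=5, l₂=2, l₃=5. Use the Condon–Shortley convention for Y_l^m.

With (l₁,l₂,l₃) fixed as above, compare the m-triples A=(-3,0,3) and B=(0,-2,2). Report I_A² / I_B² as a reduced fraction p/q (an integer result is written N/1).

1/140

Same 5,2,5: normalisation and zero-m 3j drop out of the ratio.
A: Δ: 2! 8! 2! / 13! → 1/38610; sum: t=0:+1/161280 t=1:−1/5040 t=2:+1/5760 = -1/53760; 3j²(5 2 5; -3 0 3) = Δ·Π!·Σ² = 1/4290  (sign -1)
B: Δ: 2! 8! 2! / 13! → 1/38610; sum: t=0:+1/2880 = 1/2880; 3j²(5 2 5; 0 -2 2) = Δ·Π!·Σ² = 14/429  (sign -1)
I_A²/I_B² = (1/4290)/(14/429) = 1/140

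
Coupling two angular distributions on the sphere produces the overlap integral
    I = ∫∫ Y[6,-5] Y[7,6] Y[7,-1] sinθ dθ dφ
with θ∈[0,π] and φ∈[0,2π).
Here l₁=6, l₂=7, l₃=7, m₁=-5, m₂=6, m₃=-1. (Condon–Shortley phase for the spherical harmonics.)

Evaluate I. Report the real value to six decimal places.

0.141500

m-sum 0 ✓  L=20 even ✓  1≤7≤13 ✓
Π(2lᵢ+1) = 13×15×15 = 2925
triangle coeff Δ(6,7,7) = 1/2444321880
Σ_t [0,6]: t=0:+1/2612736000 t=1:−1/20736000 t=2:+1/1658880 t=3:−1/746496 t=4:+1/1658880 t=5:−1/20736000 t=6:+1/2612736000 = -1/4354560
(3j)²=1000/138567 [(6 7 7; 0 0 0)], sign=+1
Σ_t [5,6]: t=5:−1/3483648000 t=6:+1/435456000 = 1/497664000
(3j)²=77/6460 [(6 7 7; -5 6 -1)], sign=+1
⇒ 4πI² = 26250/104329
I = (+1)√(26250/104329/(4π)) = 0.14150025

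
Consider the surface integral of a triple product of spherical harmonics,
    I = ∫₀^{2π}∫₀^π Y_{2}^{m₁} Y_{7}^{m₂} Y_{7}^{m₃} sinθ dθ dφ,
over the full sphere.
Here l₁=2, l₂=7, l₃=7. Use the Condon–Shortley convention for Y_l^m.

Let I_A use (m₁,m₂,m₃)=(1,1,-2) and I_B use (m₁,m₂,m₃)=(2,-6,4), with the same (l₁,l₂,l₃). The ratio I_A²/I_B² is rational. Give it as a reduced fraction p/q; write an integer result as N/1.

Shared (l₁,l₂,l₃)=(2,7,7): N and (l;000)² cancel in I_A²/I_B².
A: Δ = 2!·2!·12!/17! = 1/185640; Racah Σ t=0..1: t=0:+1/1935360 t=1:−1/1209600 = -1/3225600; ⇒ 3j(2 7 7; 1 1 -2)² = 243/61880, sgn +1
B: Δ = 2!·2!·12!/17! = 1/185640; Racah Σ t=0..0: t=0:+1/159667200 = 1/159667200; ⇒ 3j(2 7 7; 2 -6 4)² = 9/1190, sgn -1
I_A²/I_B² = (243/61880)/(9/1190) = 27/52

27/52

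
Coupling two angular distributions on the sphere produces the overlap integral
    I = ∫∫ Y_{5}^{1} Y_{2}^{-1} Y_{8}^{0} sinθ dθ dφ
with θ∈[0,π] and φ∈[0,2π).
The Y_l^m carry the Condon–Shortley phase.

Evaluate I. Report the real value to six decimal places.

0.000000

l₃=8 ∉ [3,7] — triangle fails ⇒ I = 0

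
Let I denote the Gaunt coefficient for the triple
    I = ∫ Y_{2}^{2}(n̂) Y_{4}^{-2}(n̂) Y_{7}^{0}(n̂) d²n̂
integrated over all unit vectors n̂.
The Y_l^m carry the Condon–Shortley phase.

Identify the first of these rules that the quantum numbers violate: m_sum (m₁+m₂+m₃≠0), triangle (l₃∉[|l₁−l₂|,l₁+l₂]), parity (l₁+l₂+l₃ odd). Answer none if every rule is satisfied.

azimuthal sum: 2 − 2 + 0 = 0  ✓
2 ≤ 7 ≤ 6 (triangle on l)  ✗
L = 2 + 4 + 7 = 13 (odd)

triangle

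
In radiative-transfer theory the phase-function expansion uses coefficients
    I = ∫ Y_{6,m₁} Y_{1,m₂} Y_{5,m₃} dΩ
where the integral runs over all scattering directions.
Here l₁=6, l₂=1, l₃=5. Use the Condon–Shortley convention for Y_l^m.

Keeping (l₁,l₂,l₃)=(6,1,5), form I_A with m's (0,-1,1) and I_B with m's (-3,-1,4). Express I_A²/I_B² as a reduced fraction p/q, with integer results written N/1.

5/1

Same 6,1,5: normalisation and zero-m 3j drop out of the ratio.
A: Δ: 2! 10! 0! / 13! → 1/858; sum: t=0:+1/34560 = 1/34560; 3j²(6 1 5; 0 -1 1) = Δ·Π!·Σ² = 5/286  (sign +1)
B: Δ: 2! 10! 0! / 13! → 1/858; sum: t=0:+1/725760 = 1/725760; 3j²(6 1 5; -3 -1 4) = Δ·Π!·Σ² = 1/286  (sign -1)
I_A²/I_B² = (5/286)/(1/286) = 5/1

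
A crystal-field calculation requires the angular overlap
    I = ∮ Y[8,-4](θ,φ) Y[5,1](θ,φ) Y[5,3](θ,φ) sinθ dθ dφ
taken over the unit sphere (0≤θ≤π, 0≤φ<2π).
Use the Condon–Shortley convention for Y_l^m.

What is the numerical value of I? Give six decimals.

0.011139

Rules hold: Σm=0, L=18 even, 3≤5≤13.
N = 17·11·11 = 2057
Δ = 8!·8!·2!/19! = 1/37413090
Racah Σ t=3..5: t=3:−1/1036800 t=4:+1/331776 t=5:−1/1036800 = 1/921600
⇒ 3j(8 5 5; 0 0 0)² = 490/46189, sgn -1
Racah Σ t=4..6: t=4:+1/46448640 t=5:−1/3628800 t=6:+1/4147200 = -1/77414400
⇒ 3j(8 5 5; -4 1 3)² = 3/41990, sgn -1
4πI² = N·(3j₀)²·(3jₘ)² = 1617/1037153
I = +1·√(0.00155908/4π) = 0.01113855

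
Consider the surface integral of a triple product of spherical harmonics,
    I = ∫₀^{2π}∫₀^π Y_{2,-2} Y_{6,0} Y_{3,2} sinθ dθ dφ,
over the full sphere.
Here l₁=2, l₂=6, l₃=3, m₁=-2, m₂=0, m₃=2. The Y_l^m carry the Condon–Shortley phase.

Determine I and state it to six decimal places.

0.000000

|2−6|≤3≤2+6 violated ⇒ I = 0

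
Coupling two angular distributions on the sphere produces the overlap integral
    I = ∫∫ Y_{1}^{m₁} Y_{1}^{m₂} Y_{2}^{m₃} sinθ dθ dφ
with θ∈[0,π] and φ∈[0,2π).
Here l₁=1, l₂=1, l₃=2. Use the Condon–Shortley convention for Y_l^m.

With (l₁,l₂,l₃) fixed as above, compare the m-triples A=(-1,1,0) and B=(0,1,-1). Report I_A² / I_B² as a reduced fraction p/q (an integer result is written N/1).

l's match ⇒ only the (l;m) 3-j factors differ between A and B.
A: triangle coeff Δ(1,1,2) = 1/30; Σ_t [0,0]: t=0:+1/4 = 1/4; (3j)²=1/30 [(1 1 2; -1 1 0)], sign=+1
B: triangle coeff Δ(1,1,2) = 1/30; Σ_t [0,0]: t=0:+1/2 = 1/2; (3j)²=1/10 [(1 1 2; 0 1 -1)], sign=-1
I_A²/I_B² = (1/30)/(1/10) = 1/3

1/3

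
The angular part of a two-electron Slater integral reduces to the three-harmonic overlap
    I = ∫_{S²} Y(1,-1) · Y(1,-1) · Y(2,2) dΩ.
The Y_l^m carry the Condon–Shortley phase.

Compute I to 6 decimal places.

0.309019

Rules hold: Σm=0, L=4 even, 0≤2≤2.
N = 3·3·5 = 45
Δ = 0!·2!·2!/5! = 1/30
Racah Σ t=0..0: t=0:+1/1 = 1/1
⇒ 3j(1 1 2; 0 0 0)² = 2/15, sgn +1
Racah Σ t=0..0: t=0:+1/4 = 1/4
⇒ 3j(1 1 2; -1 -1 2)² = 1/5, sgn +1
4πI² = N·(3j₀)²·(3jₘ)² = 6/5
I = +1·√(1.2/4π) = 0.30901936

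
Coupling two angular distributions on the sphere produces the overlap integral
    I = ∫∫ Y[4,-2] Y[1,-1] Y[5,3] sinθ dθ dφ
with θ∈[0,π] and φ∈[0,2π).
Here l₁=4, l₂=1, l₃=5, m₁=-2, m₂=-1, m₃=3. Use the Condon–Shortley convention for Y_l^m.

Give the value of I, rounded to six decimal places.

-0.259847

Rules hold: Σm=0, L=10 even, 3≤5≤5.
N = 9·3·11 = 297
Δ = 0!·8!·2!/11! = 1/495
Racah Σ t=0..0: t=0:+1/576 = 1/576
⇒ 3j(4 1 5; 0 0 0)² = 5/99, sgn -1
Racah Σ t=0..0: t=0:+1/2880 = 1/2880
⇒ 3j(4 1 5; -2 -1 3)² = 28/495, sgn +1
4πI² = N·(3j₀)²·(3jₘ)² = 28/33
I = -1·√(0.848485/4π) = -0.25984664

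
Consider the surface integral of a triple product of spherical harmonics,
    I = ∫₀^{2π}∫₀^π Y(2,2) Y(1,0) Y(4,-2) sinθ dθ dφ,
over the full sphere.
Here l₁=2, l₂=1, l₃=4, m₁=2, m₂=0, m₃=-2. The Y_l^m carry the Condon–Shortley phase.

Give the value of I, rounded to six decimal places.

l₃=4 ∉ [1,3] — triangle fails ⇒ I = 0

0.000000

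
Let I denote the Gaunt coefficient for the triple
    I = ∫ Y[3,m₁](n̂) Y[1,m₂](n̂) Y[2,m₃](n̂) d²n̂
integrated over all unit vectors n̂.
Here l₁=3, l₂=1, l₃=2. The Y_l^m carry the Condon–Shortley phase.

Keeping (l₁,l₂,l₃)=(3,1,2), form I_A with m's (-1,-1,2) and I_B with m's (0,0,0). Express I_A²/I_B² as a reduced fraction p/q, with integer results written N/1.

1/9

l's match ⇒ only the (l;m) 3-j factors differ between A and B.
A: triangle coeff Δ(3,1,2) = 1/105; Σ_t [0,0]: t=0:+1/48 = 1/48; (3j)²=1/105 [(3 1 2; -1 -1 2)], sign=+1
B: triangle coeff Δ(3,1,2) = 1/105; Σ_t [1,1]: t=1:−1/4 = -1/4; (3j)²=3/35 [(3 1 2; 0 0 0)], sign=-1
I_A²/I_B² = (1/105)/(3/35) = 1/9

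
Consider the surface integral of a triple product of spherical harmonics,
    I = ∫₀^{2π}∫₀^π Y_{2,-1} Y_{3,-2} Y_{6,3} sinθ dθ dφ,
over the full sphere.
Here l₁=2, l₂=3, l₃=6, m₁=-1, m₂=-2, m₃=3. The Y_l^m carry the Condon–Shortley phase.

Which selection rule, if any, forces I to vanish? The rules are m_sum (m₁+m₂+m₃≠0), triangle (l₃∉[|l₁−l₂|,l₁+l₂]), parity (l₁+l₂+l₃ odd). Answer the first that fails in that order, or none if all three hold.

Σmᵢ = 0  ✓
l₃∈[|l₁−l₂|,l₁+l₂]=[1,5], have l₃=6  ✗
Σlᵢ = 11 ⇒ odd

triangle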